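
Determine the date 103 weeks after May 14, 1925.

Advancing 103 weeks = 721 days from May 14, 1925.
May has 31 days, so 31 − 14 = 17 days remain after May 14, 1925; 721 − 17 = 704 left.
June 1925 has 30 days: 704 − 30 = 674 left.
July 1925 has 31 days: 674 − 31 = 643 left.
August 1925 has 31 days: 643 − 31 = 612 left.
September 1925 has 30 days: 612 − 30 = 582 left.
October 1925 has 31 days: 582 − 31 = 551 left.
November 1925 has 30 days: 551 − 30 = 521 left.
December 1925 has 31 days: 521 − 31 = 490 left.
January 1926 has 31 days: 490 − 31 = 459 left.
February 1926 has 28 days (1926 is not a leap year): 459 − 28 = 431 left.
March 1926 has 31 days: 431 − 31 = 400 left.
April 1926 has 30 days: 400 − 30 = 370 left.
May 1926 has 31 days: 370 − 31 = 339 left.
June 1926 has 30 days: 339 − 30 = 309 left.
July 1926 has 31 days: 309 − 31 = 278 left.
August 1926 has 31 days: 278 − 31 = 247 left.
September 1926 has 30 days: 247 − 30 = 217 left.
October 1926 has 31 days: 217 − 31 = 186 left.
November 1926 has 30 days: 186 − 30 = 156 left.
December 1926 has 31 days: 156 − 31 = 125 left.
January 1927 has 31 days: 125 − 31 = 94 left.
February 1927 has 28 days (1927 is not a leap year): 94 − 28 = 66 left.
March 1927 has 31 days: 66 − 31 = 35 left.
April 1927 has 30 days: 35 − 30 = 5 left.
5 days into May 1927 → May 5, 1927.

May 5, 1927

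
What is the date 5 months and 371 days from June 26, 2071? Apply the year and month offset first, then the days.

December 1, 2072

Counting forward 5 months and 371 days from June 26, 2071: first the month/year part, then the days.
month 6 + 5 = 11 → November 2071.
Day 26 is valid in November, giving November 26, 2071.
Now add 371 days from November 26, 2071.
November has 30 days, so 30 − 26 = 4 days remain after November 26, 2071; 371 − 4 = 367 left.
December 2071 has 31 days: 367 − 31 = 336 left.
January 2072 has 31 days: 336 − 31 = 305 left.
February 2072 has 29 days (2072 is a leap year): 305 − 29 = 276 left.
March 2072 has 31 days: 276 − 31 = 245 left.
April 2072 has 30 days: 245 − 30 = 215 left.
May 2072 has 31 days: 215 − 31 = 184 left.
June 2072 has 30 days: 184 − 30 = 154 left.
July 2072 has 31 days: 154 − 31 = 123 left.
August 2072 has 31 days: 123 − 31 = 92 left.
September 2072 has 30 days: 92 − 30 = 62 left.
October 2072 has 31 days: 62 − 31 = 31 left.
November 2072 has 30 days: 31 − 30 = 1 left.
1 day into December 2072 → December 1, 2072.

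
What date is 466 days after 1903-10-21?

Adding 466 days from October 21, 1903.
October has 31 days, so 31 − 21 = 10 days remain after October 21, 1903; 466 − 10 = 456 left.
November 1903 has 30 days: 456 − 30 = 426 left.
December 1903 has 31 days: 426 − 31 = 395 left.
January 1904 has 31 days: 395 − 31 = 364 left.
February 1904 has 29 days (1904 is a leap year): 364 − 29 = 335 left.
March 1904 has 31 days: 335 − 31 = 304 left.
April 1904 has 30 days: 304 − 30 = 274 left.
May 1904 has 31 days: 274 − 31 = 243 left.
June 1904 has 30 days: 243 − 30 = 213 left.
July 1904 has 31 days: 213 − 31 = 182 left.
August 1904 has 31 days: 182 − 31 = 151 left.
September 1904 has 30 days: 151 − 30 = 121 left.
October 1904 has 31 days: 121 − 31 = 90 left.
November 1904 has 30 days: 90 − 30 = 60 left.
December 1904 has 31 days: 60 − 31 = 29 left.
29 days into January 1905 → January 29, 1905.

January 29, 1905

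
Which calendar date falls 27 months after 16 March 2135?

June 16, 2137

Advancing 27 months from March 16, 2135.
month 3 + 27 = 30, which is month 6 of year 2137 → June 2137.
Day 16 is valid in June, giving June 16, 2137.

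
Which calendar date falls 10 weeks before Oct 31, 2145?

August 22, 2145

Subtracting 10 weeks = 70 days from October 31, 2145.
Going back 31 days from October 31, 2145 reaches the end of the previous month; 70 − 31 = 39 left.
September 2145 has 30 days: 39 − 30 = 9 left.
August 2145 has 31 days; 31 − 9 = 22 → August 22, 2145.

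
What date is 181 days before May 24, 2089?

November 24, 2088

Subtracting 181 days from May 24, 2089.
Going back 24 days from May 24, 2089 reaches the end of the previous month; 181 − 24 = 157 left.
April 2089 has 30 days: 157 − 30 = 127 left.
March 2089 has 31 days: 127 − 31 = 96 left.
February 2089 has 28 days (2089 is not a leap year): 96 − 28 = 68 left.
January 2089 has 31 days: 68 − 31 = 37 left.
December 2088 has 31 days: 37 − 31 = 6 left.
November 2088 has 30 days; 30 − 6 = 24 → November 24, 2088.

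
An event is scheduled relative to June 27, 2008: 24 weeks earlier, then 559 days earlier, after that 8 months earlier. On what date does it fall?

Going back 24 weeks (= 168 days) from June 27, 2008:
Going back 27 days from June 27, 2008 reaches the end of the previous month; 168 − 27 = 141 left.
May 2008 has 31 days: 141 − 31 = 110 left.
April 2008 has 30 days: 110 − 30 = 80 left.
March 2008 has 31 days: 80 − 31 = 49 left.
February 2008 has 29 days (2008 is a leap year): 49 − 29 = 20 left.
January 2008 has 31 days; 31 − 20 = 11 → January 11, 2008.
Subtracting 559 days from January 11, 2008:
Going back 11 days from January 11, 2008 reaches the end of the previous month; 559 − 11 = 548 left.
December 2007 has 31 days: 548 − 31 = 517 left.
November 2007 has 30 days: 517 − 30 = 487 left.
October 2007 has 31 days: 487 − 31 = 456 left.
September 2007 has 30 days: 456 − 30 = 426 left.
August 2007 has 31 days: 426 − 31 = 395 left.
July 2007 has 31 days: 395 − 31 = 364 left.
June 2007 has 30 days: 364 − 30 = 334 left.
May 2007 has 31 days: 334 − 31 = 303 left.
April 2007 has 30 days: 303 − 30 = 273 left.
March 2007 has 31 days: 273 − 31 = 242 left.
February 2007 has 28 days (2007 is not a leap year): 242 − 28 = 214 left.
January 2007 has 31 days: 214 − 31 = 183 left.
December 2006 has 31 days: 183 − 31 = 152 left.
November 2006 has 30 days: 152 − 30 = 122 left.
October 2006 has 31 days: 122 − 31 = 91 left.
September 2006 has 30 days: 91 − 30 = 61 left.
August 2006 has 31 days: 61 − 31 = 30 left.
July 2006 has 31 days; 31 − 30 = 1 → July 1, 2006.
Going back 8 months from July 1, 2006:
month 7 − 8 = -1, which is month 11 of year 2005 → November 2005.
Day 1 is valid in November, giving November 1, 2005.

November 1, 2005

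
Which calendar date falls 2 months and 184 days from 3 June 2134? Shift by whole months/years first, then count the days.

Counting forward 2 months and 184 days from June 3, 2134: first the month/year part, then the days.
month 6 + 2 = 8 → August 2134.
Day 3 is valid in August, giving August 3, 2134.
Now add 184 days from August 3, 2134.
August has 31 days, so 31 − 3 = 28 days remain after August 3, 2134; 184 − 28 = 156 left.
September 2134 has 30 days: 156 − 30 = 126 left.
October 2134 has 31 days: 126 − 31 = 95 left.
November 2134 has 30 days: 95 − 30 = 65 left.
December 2134 has 31 days: 65 − 31 = 34 left.
January 2135 has 31 days: 34 − 31 = 3 left.
3 days into February 2135 → February 3, 2135.

February 3, 2135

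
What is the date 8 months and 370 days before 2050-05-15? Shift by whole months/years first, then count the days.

September 10, 2048

Counting back 8 months and 370 days from May 15, 2050: first the month/year part, then the days.
month 5 − 8 = -3, which is month 9 of year 2049 → September 2049.
Day 15 is valid in September, giving September 15, 2049.
Now subtract 370 days from September 15, 2049.
Going back 15 days from September 15, 2049 reaches the end of the previous month; 370 − 15 = 355 left.
August 2049 has 31 days: 355 − 31 = 324 left.
July 2049 has 31 days: 324 − 31 = 293 left.
June 2049 has 30 days: 293 − 30 = 263 left.
May 2049 has 31 days: 263 − 31 = 232 left.
April 2049 has 30 days: 232 − 30 = 202 left.
March 2049 has 31 days: 202 − 31 = 171 left.
February 2049 has 28 days (2049 is not a leap year): 171 − 28 = 143 left.
January 2049 has 31 days: 143 − 31 = 112 left.
December 2048 has 31 days: 112 − 31 = 81 left.
November 2048 has 30 days: 81 − 30 = 51 left.
October 2048 has 31 days: 51 − 31 = 20 left.
September 2048 has 30 days; 30 − 20 = 10 → September 10, 2048.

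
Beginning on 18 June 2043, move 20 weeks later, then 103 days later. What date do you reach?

Advancing 20 weeks (= 140 days) from June 18, 2043:
June has 30 days, so 30 − 18 = 12 days remain after June 18, 2043; 140 − 12 = 128 left.
July 2043 has 31 days: 128 − 31 = 97 left.
August 2043 has 31 days: 97 − 31 = 66 left.
September 2043 has 30 days: 66 − 30 = 36 left.
October 2043 has 31 days: 36 − 31 = 5 left.
5 days into November 2043 → November 5, 2043.
Advancing 103 days from November 5, 2043:
November has 30 days, so 30 − 5 = 25 days remain after November 5, 2043; 103 − 25 = 78 left.
December 2043 has 31 days: 78 − 31 = 47 left.
January 2044 has 31 days: 47 − 31 = 16 left.
16 days into February 2044 → February 16, 2044.

February 16, 2044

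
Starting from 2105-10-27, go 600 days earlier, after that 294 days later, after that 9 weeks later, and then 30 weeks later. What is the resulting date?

Subtracting 600 days from October 27, 2105:
Going back 27 days from October 27, 2105 reaches the end of the previous month; 600 − 27 = 573 left.
September 2105 has 30 days: 573 − 30 = 543 left.
August 2105 has 31 days: 543 − 31 = 512 left.
July 2105 has 31 days: 512 − 31 = 481 left.
June 2105 has 30 days: 481 − 30 = 451 left.
May 2105 has 31 days: 451 − 31 = 420 left.
April 2105 has 30 days: 420 − 30 = 390 left.
March 2105 has 31 days: 390 − 31 = 359 left.
February 2105 has 28 days (2105 is not a leap year): 359 − 28 = 331 left.
January 2105 has 31 days: 331 − 31 = 300 left.
December 2104 has 31 days: 300 − 31 = 269 left.
November 2104 has 30 days: 269 − 30 = 239 left.
October 2104 has 31 days: 239 − 31 = 208 left.
September 2104 has 30 days: 208 − 30 = 178 left.
August 2104 has 31 days: 178 − 31 = 147 left.
July 2104 has 31 days: 147 − 31 = 116 left.
June 2104 has 30 days: 116 − 30 = 86 left.
May 2104 has 31 days: 86 − 31 = 55 left.
April 2104 has 30 days: 55 − 30 = 25 left.
March 2104 has 31 days; 31 − 25 = 6 → March 6, 2104.
Counting forward 294 days from March 6, 2104:
March has 31 days, so 31 − 6 = 25 days remain after March 6, 2104; 294 − 25 = 269 left.
April 2104 has 30 days: 269 − 30 = 239 left.
May 2104 has 31 days: 239 − 31 = 208 left.
June 2104 has 30 days: 208 − 30 = 178 left.
July 2104 has 31 days: 178 − 31 = 147 left.
August 2104 has 31 days: 147 − 31 = 116 left.
September 2104 has 30 days: 116 − 30 = 86 left.
October 2104 has 31 days: 86 − 31 = 55 left.
November 2104 has 30 days: 55 − 30 = 25 left.
25 days into December 2104 → December 25, 2104.
Adding 9 weeks (= 63 days) from December 25, 2104:
December has 31 days, so 31 − 25 = 6 days remain after December 25, 2104; 63 − 6 = 57 left.
January 2105 has 31 days: 57 − 31 = 26 left.
26 days into February 2105 → February 26, 2105.
Advancing 30 weeks (= 210 days) from February 26, 2105:
February has 28 days, so 28 − 26 = 2 days remain after February 26, 2105; 210 − 2 = 208 left.
March 2105 has 31 days: 208 − 31 = 177 left.
April 2105 has 30 days: 177 − 30 = 147 left.
May 2105 has 31 days: 147 − 31 = 116 left.
June 2105 has 30 days: 116 − 30 = 86 left.
July 2105 has 31 days: 86 − 31 = 55 left.
August 2105 has 31 days: 55 − 31 = 24 left.
24 days into September 2105 → September 24, 2105.

September 24, 2105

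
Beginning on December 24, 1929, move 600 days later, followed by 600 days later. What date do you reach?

April 7, 1933

Advancing 600 days from December 24, 1929:
December has 31 days, so 31 − 24 = 7 days remain after December 24, 1929; 600 − 7 = 593 left.
January 1930 has 31 days: 593 − 31 = 562 left.
February 1930 has 28 days (1930 is not a leap year): 562 − 28 = 534 left.
March 1930 has 31 days: 534 − 31 = 503 left.
April 1930 has 30 days: 503 − 30 = 473 left.
May 1930 has 31 days: 473 − 31 = 442 left.
June 1930 has 30 days: 442 − 30 = 412 left.
July 1930 has 31 days: 412 − 31 = 381 left.
August 1930 has 31 days: 381 − 31 = 350 left.
September 1930 has 30 days: 350 − 30 = 320 left.
October 1930 has 31 days: 320 − 31 = 289 left.
November 1930 has 30 days: 289 − 30 = 259 left.
December 1930 has 31 days: 259 − 31 = 228 left.
January 1931 has 31 days: 228 − 31 = 197 left.
February 1931 has 28 days (1931 is not a leap year): 197 − 28 = 169 left.
March 1931 has 31 days: 169 − 31 = 138 left.
April 1931 has 30 days: 138 − 30 = 108 left.
May 1931 has 31 days: 108 − 31 = 77 left.
June 1931 has 30 days: 77 − 30 = 47 left.
July 1931 has 31 days: 47 − 31 = 16 left.
16 days into August 1931 → August 16, 1931.
Counting forward 600 days from August 16, 1931:
August has 31 days, so 31 − 16 = 15 days remain after August 16, 1931; 600 − 15 = 585 left.
September 1931 has 30 days: 585 − 30 = 555 left.
October 1931 has 31 days: 555 − 31 = 524 left.
November 1931 has 30 days: 524 − 30 = 494 left.
December 1931 has 31 days: 494 − 31 = 463 left.
January 1932 has 31 days: 463 − 31 = 432 left.
February 1932 has 29 days (1932 is a leap year): 432 − 29 = 403 left.
March 1932 has 31 days: 403 − 31 = 372 left.
April 1932 has 30 days: 372 − 30 = 342 left.
May 1932 has 31 days: 342 − 31 = 311 left.
June 1932 has 30 days: 311 − 30 = 281 left.
July 1932 has 31 days: 281 − 31 = 250 left.
August 1932 has 31 days: 250 − 31 = 219 left.
September 1932 has 30 days: 219 − 30 = 189 left.
October 1932 has 31 days: 189 − 31 = 158 left.
November 1932 has 30 days: 158 − 30 = 128 left.
December 1932 has 31 days: 128 − 31 = 97 left.
January 1933 has 31 days: 97 − 31 = 66 left.
February 1933 has 28 days (1933 is not a leap year): 66 − 28 = 38 left.
March 1933 has 31 days: 38 − 31 = 7 left.
7 days into April 1933 → April 7, 1933.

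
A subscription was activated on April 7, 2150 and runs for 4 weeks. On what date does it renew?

May 5, 2150

Advancing 4 weeks = 28 days from April 7, 2150.
April has 30 days, so 30 − 7 = 23 days remain after April 7, 2150; 28 − 23 = 5 left.
5 days into May 2150 → May 5, 2150.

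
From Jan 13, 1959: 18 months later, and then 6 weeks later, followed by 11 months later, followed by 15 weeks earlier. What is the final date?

Adding 18 months from January 13, 1959:
month 1 + 18 = 19, which is month 7 of year 1960 → July 1960.
Day 13 is valid in July, giving July 13, 1960.
Advancing 6 weeks (= 42 days) from July 13, 1960:
July has 31 days, so 31 − 13 = 18 days remain after July 13, 1960; 42 − 18 = 24 left.
24 days into August 1960 → August 24, 1960.
Advancing 11 months from August 24, 1960:
month 8 + 11 = 19, which is month 7 of year 1961 → July 1961.
Day 24 is valid in July, giving July 24, 1961.
Subtracting 15 weeks (= 105 days) from July 24, 1961:
Going back 24 days from July 24, 1961 reaches the end of the previous month; 105 − 24 = 81 left.
June 1961 has 30 days: 81 − 30 = 51 left.
May 1961 has 31 days: 51 − 31 = 20 left.
April 1961 has 30 days; 30 − 20 = 10 → April 10, 1961.

April 10, 1961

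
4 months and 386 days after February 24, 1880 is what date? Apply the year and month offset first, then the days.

Adding 4 months and 386 days from February 24, 1880: first the month/year part, then the days.
month 2 + 4 = 6 → June 1880.
Day 24 is valid in June, giving June 24, 1880.
Now add 386 days from June 24, 1880.
June has 30 days, so 30 − 24 = 6 days remain after June 24, 1880; 386 − 6 = 380 left.
July 1880 has 31 days: 380 − 31 = 349 left.
August 1880 has 31 days: 349 − 31 = 318 left.
September 1880 has 30 days: 318 − 30 = 288 left.
October 1880 has 31 days: 288 − 31 = 257 left.
November 1880 has 30 days: 257 − 30 = 227 left.
December 1880 has 31 days: 227 − 31 = 196 left.
January 1881 has 31 days: 196 − 31 = 165 left.
February 1881 has 28 days (1881 is not a leap year): 165 − 28 = 137 left.
March 1881 has 31 days: 137 − 31 = 106 left.
April 1881 has 30 days: 106 − 30 = 76 left.
May 1881 has 31 days: 76 − 31 = 45 left.
June 1881 has 30 days: 45 − 30 = 15 left.
15 days into July 1881 → July 15, 1881.

July 15, 1881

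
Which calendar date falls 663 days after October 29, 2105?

Adding 663 days from October 29, 2105.
October has 31 days, so 31 − 29 = 2 days remain after October 29, 2105; 663 − 2 = 661 left.
November 2105 has 30 days: 661 − 30 = 631 left.
December 2105 has 31 days: 631 − 31 = 600 left.
January 2106 has 31 days: 600 − 31 = 569 left.
February 2106 has 28 days (2106 is not a leap year): 569 − 28 = 541 left.
March 2106 has 31 days: 541 − 31 = 510 left.
April 2106 has 30 days: 510 − 30 = 480 left.
May 2106 has 31 days: 480 − 31 = 449 left.
June 2106 has 30 days: 449 − 30 = 419 left.
July 2106 has 31 days: 419 − 31 = 388 left.
August 2106 has 31 days: 388 − 31 = 357 left.
September 2106 has 30 days: 357 − 30 = 327 left.
October 2106 has 31 days: 327 − 31 = 296 left.
November 2106 has 30 days: 296 − 30 = 266 left.
December 2106 has 31 days: 266 − 31 = 235 left.
January 2107 has 31 days: 235 − 31 = 204 left.
February 2107 has 28 days (2107 is not a leap year): 204 − 28 = 176 left.
March 2107 has 31 days: 176 − 31 = 145 left.
April 2107 has 30 days: 145 − 30 = 115 left.
May 2107 has 31 days: 115 − 31 = 84 left.
June 2107 has 30 days: 84 − 30 = 54 left.
July 2107 has 31 days: 54 − 31 = 23 left.
23 days into August 2107 → August 23, 2107.

August 23, 2107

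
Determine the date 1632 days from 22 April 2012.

October 10, 2016

Counting forward 1632 days from April 22, 2012.
April has 30 days, so 30 − 22 = 8 days remain after April 22, 2012; 1632 − 8 = 1624 left.
May 2012 has 31 days: 1624 − 31 = 1593 left.
June 2012 has 30 days: 1593 − 30 = 1563 left.
July 2012 has 31 days: 1563 − 31 = 1532 left.
August 2012 has 31 days: 1532 − 31 = 1501 left.
September 2012 has 30 days: 1501 − 30 = 1471 left.
October 2012 has 31 days: 1471 − 31 = 1440 left.
November 2012 has 30 days: 1440 − 30 = 1410 left.
December 2012 has 31 days: 1410 − 31 = 1379 left.
January 2013 has 31 days: 1379 − 31 = 1348 left.
February 2013 has 28 days (2013 is not a leap year): 1348 − 28 = 1320 left.
March 2013 has 31 days: 1320 − 31 = 1289 left.
April 2013 has 30 days: 1289 − 30 = 1259 left.
May 2013 has 31 days: 1259 − 31 = 1228 left.
June 2013 has 30 days: 1228 − 30 = 1198 left.
July 2013 has 31 days: 1198 − 31 = 1167 left.
August 2013 has 31 days: 1167 − 31 = 1136 left.
September 2013 has 30 days: 1136 − 30 = 1106 left.
October 2013 has 31 days: 1106 − 31 = 1075 left.
November 2013 has 30 days: 1075 − 30 = 1045 left.
December 2013 has 31 days: 1045 − 31 = 1014 left.
January 2014 has 31 days: 1014 − 31 = 983 left.
February 2014 has 28 days (2014 is not a leap year): 983 − 28 = 955 left.
March 2014 has 31 days: 955 − 31 = 924 left.
April 2014 has 30 days: 924 − 30 = 894 left.
May 2014 has 31 days: 894 − 31 = 863 left.
June 2014 has 30 days: 863 − 30 = 833 left.
July 2014 has 31 days: 833 − 31 = 802 left.
August 2014 has 31 days: 802 − 31 = 771 left.
September 2014 has 30 days: 771 − 30 = 741 left.
October 2014 has 31 days: 741 − 31 = 710 left.
November 2014 has 30 days: 710 − 30 = 680 left.
December 2014 has 31 days: 680 − 31 = 649 left.
January 2015 has 31 days: 649 − 31 = 618 left.
February 2015 has 28 days (2015 is not a leap year): 618 − 28 = 590 left.
March 2015 has 31 days: 590 − 31 = 559 left.
April 2015 has 30 days: 559 − 30 = 529 left.
May 2015 has 31 days: 529 − 31 = 498 left.
June 2015 has 30 days: 498 − 30 = 468 left.
July 2015 has 31 days: 468 − 31 = 437 left.
August 2015 has 31 days: 437 − 31 = 406 left.
September 2015 has 30 days: 406 − 30 = 376 left.
October 2015 has 31 days: 376 − 31 = 345 left.
November 2015 has 30 days: 345 − 30 = 315 left.
December 2015 has 31 days: 315 − 31 = 284 left.
January 2016 has 31 days: 284 − 31 = 253 left.
February 2016 has 29 days (2016 is a leap year): 253 − 29 = 224 left.
March 2016 has 31 days: 224 − 31 = 193 left.
April 2016 has 30 days: 193 − 30 = 163 left.
May 2016 has 31 days: 163 − 31 = 132 left.
June 2016 has 30 days: 132 − 30 = 102 left.
July 2016 has 31 days: 102 − 31 = 71 left.
August 2016 has 31 days: 71 − 31 = 40 left.
September 2016 has 30 days: 40 − 30 = 10 left.
10 days into October 2016 → October 10, 2016.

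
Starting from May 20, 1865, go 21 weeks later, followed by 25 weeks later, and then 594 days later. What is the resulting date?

Counting forward 21 weeks (= 147 days) from May 20, 1865:
May has 31 days, so 31 − 20 = 11 days remain after May 20, 1865; 147 − 11 = 136 left.
June 1865 has 30 days: 136 − 30 = 106 left.
July 1865 has 31 days: 106 − 31 = 75 left.
August 1865 has 31 days: 75 − 31 = 44 left.
September 1865 has 30 days: 44 − 30 = 14 left.
14 days into October 1865 → October 14, 1865.
Advancing 25 weeks (= 175 days) from October 14, 1865:
October has 31 days, so 31 − 14 = 17 days remain after October 14, 1865; 175 − 17 = 158 left.
November 1865 has 30 days: 158 − 30 = 128 left.
December 1865 has 31 days: 128 − 31 = 97 left.
January 1866 has 31 days: 97 − 31 = 66 left.
February 1866 has 28 days (1866 is not a leap year): 66 − 28 = 38 left.
March 1866 has 31 days: 38 − 31 = 7 left.
7 days into April 1866 → April 7, 1866.
Advancing 594 days from April 7, 1866:
April has 30 days, so 30 − 7 = 23 days remain after April 7, 1866; 594 − 23 = 571 left.
May 1866 has 31 days: 571 − 31 = 540 left.
June 1866 has 30 days: 540 − 30 = 510 left.
July 1866 has 31 days: 510 − 31 = 479 left.
August 1866 has 31 days: 479 − 31 = 448 left.
September 1866 has 30 days: 448 − 30 = 418 left.
October 1866 has 31 days: 418 − 31 = 387 left.
November 1866 has 30 days: 387 − 30 = 357 left.
December 1866 has 31 days: 357 − 31 = 326 left.
January 1867 has 31 days: 326 − 31 = 295 left.
February 1867 has 28 days (1867 is not a leap year): 295 − 28 = 267 left.
March 1867 has 31 days: 267 − 31 = 236 left.
April 1867 has 30 days: 236 − 30 = 206 left.
May 1867 has 31 days: 206 − 31 = 175 left.
June 1867 has 30 days: 175 − 30 = 145 left.
July 1867 has 31 days: 145 − 31 = 114 left.
August 1867 has 31 days: 114 − 31 = 83 left.
September 1867 has 30 days: 83 − 30 = 53 left.
October 1867 has 31 days: 53 − 31 = 22 left.
22 days into November 1867 → November 22, 1867.

November 22, 1867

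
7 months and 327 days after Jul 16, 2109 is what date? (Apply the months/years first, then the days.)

January 9, 2111

Adding 7 months and 327 days from July 16, 2109: first the month/year part, then the days.
month 7 + 7 = 14, which is month 2 of year 2110 → February 2110.
Day 16 is valid in February, giving February 16, 2110.
Now add 327 days from February 16, 2110.
February has 28 days, so 28 − 16 = 12 days remain after February 16, 2110; 327 − 12 = 315 left.
March 2110 has 31 days: 315 − 31 = 284 left.
April 2110 has 30 days: 284 − 30 = 254 left.
May 2110 has 31 days: 254 − 31 = 223 left.
June 2110 has 30 days: 223 − 30 = 193 left.
July 2110 has 31 days: 193 − 31 = 162 left.
August 2110 has 31 days: 162 − 31 = 131 left.
September 2110 has 30 days: 131 − 30 = 101 left.
October 2110 has 31 days: 101 − 31 = 70 left.
November 2110 has 30 days: 70 − 30 = 40 left.
December 2110 has 31 days: 40 − 31 = 9 left.
9 days into January 2111 → January 9, 2111.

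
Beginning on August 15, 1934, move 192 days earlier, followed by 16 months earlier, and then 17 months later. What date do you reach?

Subtracting 192 days from August 15, 1934:
Going back 15 days from August 15, 1934 reaches the end of the previous month; 192 − 15 = 177 left.
July 1934 has 31 days: 177 − 31 = 146 left.
June 1934 has 30 days: 146 − 30 = 116 left.
May 1934 has 31 days: 116 − 31 = 85 left.
April 1934 has 30 days: 85 − 30 = 55 left.
March 1934 has 31 days: 55 − 31 = 24 left.
February 1934 has 28 days; 28 − 24 = 4 → February 4, 1934.
Counting back 16 months from February 4, 1934:
month 2 − 16 = -14, which is month 10 of year 1932 → October 1932.
Day 4 is valid in October, giving October 4, 1932.
Advancing 17 months from October 4, 1932:
month 10 + 17 = 27, which is month 3 of year 1934 → March 1934.
Day 4 is valid in March, giving March 4, 1934.

March 4, 1934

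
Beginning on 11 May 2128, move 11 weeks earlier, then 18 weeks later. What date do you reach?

June 29, 2128

Counting back 11 weeks (= 77 days) from May 11, 2128:
Going back 11 days from May 11, 2128 reaches the end of the previous month; 77 − 11 = 66 left.
April 2128 has 30 days: 66 − 30 = 36 left.
March 2128 has 31 days: 36 − 31 = 5 left.
February 2128 has 29 days; 29 − 5 = 24 → February 24, 2128.
Counting forward 18 weeks (= 126 days) from February 24, 2128:
February has 29 days, so 29 − 24 = 5 days remain after February 24, 2128; 126 − 5 = 121 left.
March 2128 has 31 days: 121 − 31 = 90 left.
April 2128 has 30 days: 90 − 30 = 60 left.
May 2128 has 31 days: 60 − 31 = 29 left.
29 days into June 2128 → June 29, 2128.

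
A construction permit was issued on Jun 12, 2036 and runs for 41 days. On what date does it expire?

Adding 41 days from June 12, 2036.
June has 30 days, so 30 − 12 = 18 days remain after June 12, 2036; 41 − 18 = 23 left.
23 days into July 2036 → July 23, 2036.

July 23, 2036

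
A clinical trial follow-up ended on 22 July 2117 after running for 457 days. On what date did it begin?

Going back 457 days from July 22, 2117.
Going back 22 days from July 22, 2117 reaches the end of the previous month; 457 − 22 = 435 left.
June 2117 has 30 days: 435 − 30 = 405 left.
May 2117 has 31 days: 405 − 31 = 374 left.
April 2117 has 30 days: 374 − 30 = 344 left.
March 2117 has 31 days: 344 − 31 = 313 left.
February 2117 has 28 days (2117 is not a leap year): 313 − 28 = 285 left.
January 2117 has 31 days: 285 − 31 = 254 left.
December 2116 has 31 days: 254 − 31 = 223 left.
November 2116 has 30 days: 223 − 30 = 193 left.
October 2116 has 31 days: 193 − 31 = 162 left.
September 2116 has 30 days: 162 − 30 = 132 left.
August 2116 has 31 days: 132 − 31 = 101 left.
July 2116 has 31 days: 101 − 31 = 70 left.
June 2116 has 30 days: 70 − 30 = 40 left.
May 2116 has 31 days: 40 − 31 = 9 left.
April 2116 has 30 days; 30 − 9 = 21 → April 21, 2116.

April 21, 2116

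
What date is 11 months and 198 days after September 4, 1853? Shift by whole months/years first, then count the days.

Adding 11 months and 198 days from September 4, 1853: first the month/year part, then the days.
month 9 + 11 = 20, which is month 8 of year 1854 → August 1854.
Day 4 is valid in August, giving August 4, 1854.
Now add 198 days from August 4, 1854.
August has 31 days, so 31 − 4 = 27 days remain after August 4, 1854; 198 − 27 = 171 left.
September 1854 has 30 days: 171 − 30 = 141 left.
October 1854 has 31 days: 141 − 31 = 110 left.
November 1854 has 30 days: 110 − 30 = 80 left.
December 1854 has 31 days: 80 − 31 = 49 left.
January 1855 has 31 days: 49 − 31 = 18 left.
18 days into February 1855 → February 18, 1855.

February 18, 1855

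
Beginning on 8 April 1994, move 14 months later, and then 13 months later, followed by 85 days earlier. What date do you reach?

Counting forward 14 months from April 8, 1994:
month 4 + 14 = 18, which is month 6 of year 1995 → June 1995.
Day 8 is valid in June, giving June 8, 1995.
Counting forward 13 months from June 8, 1995:
month 6 + 13 = 19, which is month 7 of year 1996 → July 1996.
Day 8 is valid in July, giving July 8, 1996.
Subtracting 85 days from July 8, 1996:
Going back 8 days from July 8, 1996 reaches the end of the previous month; 85 − 8 = 77 left.
June 1996 has 30 days: 77 − 30 = 47 left.
May 1996 has 31 days: 47 − 31 = 16 left.
April 1996 has 30 days; 30 − 16 = 14 → April 14, 1996.

April 14, 1996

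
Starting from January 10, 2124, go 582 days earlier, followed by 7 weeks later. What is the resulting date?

Subtracting 582 days from January 10, 2124:
Going back 10 days from January 10, 2124 reaches the end of the previous month; 582 − 10 = 572 left.
December 2123 has 31 days: 572 − 31 = 541 left.
November 2123 has 30 days: 541 − 30 = 511 left.
October 2123 has 31 days: 511 − 31 = 480 left.
September 2123 has 30 days: 480 − 30 = 450 left.
August 2123 has 31 days: 450 − 31 = 419 left.
July 2123 has 31 days: 419 − 31 = 388 left.
June 2123 has 30 days: 388 − 30 = 358 left.
May 2123 has 31 days: 358 − 31 = 327 left.
April 2123 has 30 days: 327 − 30 = 297 left.
March 2123 has 31 days: 297 − 31 = 266 left.
February 2123 has 28 days (2123 is not a leap year): 266 − 28 = 238 left.
January 2123 has 31 days: 238 − 31 = 207 left.
December 2122 has 31 days: 207 − 31 = 176 left.
November 2122 has 30 days: 176 − 30 = 146 left.
October 2122 has 31 days: 146 − 31 = 115 left.
September 2122 has 30 days: 115 − 30 = 85 left.
August 2122 has 31 days: 85 − 31 = 54 left.
July 2122 has 31 days: 54 − 31 = 23 left.
June 2122 has 30 days; 30 − 23 = 7 → June 7, 2122.
Counting forward 7 weeks (= 49 days) from June 7, 2122:
June has 30 days, so 30 − 7 = 23 days remain after June 7, 2122; 49 − 23 = 26 left.
26 days into July 2122 → July 26, 2122.

July 26, 2122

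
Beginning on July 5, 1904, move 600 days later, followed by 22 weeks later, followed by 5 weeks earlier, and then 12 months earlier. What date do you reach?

June 24, 1905

Adding 600 days from July 5, 1904:
July has 31 days, so 31 − 5 = 26 days remain after July 5, 1904; 600 − 26 = 574 left.
August 1904 has 31 days: 574 − 31 = 543 left.
September 1904 has 30 days: 543 − 30 = 513 left.
October 1904 has 31 days: 513 − 31 = 482 left.
November 1904 has 30 days: 482 − 30 = 452 left.
December 1904 has 31 days: 452 − 31 = 421 left.
January 1905 has 31 days: 421 − 31 = 390 left.
February 1905 has 28 days (1905 is not a leap year): 390 − 28 = 362 left.
March 1905 has 31 days: 362 − 31 = 331 left.
April 1905 has 30 days: 331 − 30 = 301 left.
May 1905 has 31 days: 301 − 31 = 270 left.
June 1905 has 30 days: 270 − 30 = 240 left.
July 1905 has 31 days: 240 − 31 = 209 left.
August 1905 has 31 days: 209 − 31 = 178 left.
September 1905 has 30 days: 178 − 30 = 148 left.
October 1905 has 31 days: 148 − 31 = 117 left.
November 1905 has 30 days: 117 − 30 = 87 left.
December 1905 has 31 days: 87 − 31 = 56 left.
January 1906 has 31 days: 56 − 31 = 25 left.
25 days into February 1906 → February 25, 1906.
Adding 22 weeks (= 154 days) from February 25, 1906:
February has 28 days, so 28 − 25 = 3 days remain after February 25, 1906; 154 − 3 = 151 left.
March 1906 has 31 days: 151 − 31 = 120 left.
April 1906 has 30 days: 120 − 30 = 90 left.
May 1906 has 31 days: 90 − 31 = 59 left.
June 1906 has 30 days: 59 − 30 = 29 left.
29 days into July 1906 → July 29, 1906.
Counting back 5 weeks (= 35 days) from July 29, 1906:
Going back 29 days from July 29, 1906 reaches the end of the previous month; 35 − 29 = 6 left.
June 1906 has 30 days; 30 − 6 = 24 → June 24, 1906.
Subtracting 12 months from June 24, 1906:
month 6 − 12 = -6, which is month 6 of year 1905 → June 1905.
Day 24 is valid in June, giving June 24, 1905.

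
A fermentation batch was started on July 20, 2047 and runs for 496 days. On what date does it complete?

November 27, 2048

Counting forward 496 days from July 20, 2047.
July has 31 days, so 31 − 20 = 11 days remain after July 20, 2047; 496 − 11 = 485 left.
August 2047 has 31 days: 485 − 31 = 454 left.
September 2047 has 30 days: 454 − 30 = 424 left.
October 2047 has 31 days: 424 − 31 = 393 left.
November 2047 has 30 days: 393 − 30 = 363 left.
December 2047 has 31 days: 363 − 31 = 332 left.
January 2048 has 31 days: 332 − 31 = 301 left.
February 2048 has 29 days (2048 is a leap year): 301 − 29 = 272 left.
March 2048 has 31 days: 272 − 31 = 241 left.
April 2048 has 30 days: 241 − 30 = 211 left.
May 2048 has 31 days: 211 − 31 = 180 left.
June 2048 has 30 days: 180 − 30 = 150 left.
July 2048 has 31 days: 150 − 31 = 119 left.
August 2048 has 31 days: 119 − 31 = 88 left.
September 2048 has 30 days: 88 − 30 = 58 left.
October 2048 has 31 days: 58 − 31 = 27 left.
27 days into November 2048 → November 27, 2048.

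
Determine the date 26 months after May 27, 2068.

July 27, 2070

Adding 26 months from May 27, 2068.
month 5 + 26 = 31, which is month 7 of year 2070 → July 2070.
Day 27 is valid in July, giving July 27, 2070.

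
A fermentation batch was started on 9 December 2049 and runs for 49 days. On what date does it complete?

Counting forward 49 days from December 9, 2049.
December has 31 days, so 31 − 9 = 22 days remain after December 9, 2049; 49 − 22 = 27 left.
27 days into January 2050 → January 27, 2050.

January 27, 2050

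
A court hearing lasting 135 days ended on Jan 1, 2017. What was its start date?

August 19, 2016

Going back 135 days from January 1, 2017.
Going back 1 day from January 1, 2017 reaches the end of the previous month; 135 − 1 = 134 left.
December 2016 has 31 days: 134 − 31 = 103 left.
November 2016 has 30 days: 103 − 30 = 73 left.
October 2016 has 31 days: 73 − 31 = 42 left.
September 2016 has 30 days: 42 − 30 = 12 left.
August 2016 has 31 days; 31 − 12 = 19 → August 19, 2016.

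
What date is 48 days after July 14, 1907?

Adding 48 days from July 14, 1907.
July has 31 days, so 31 − 14 = 17 days remain after July 14, 1907; 48 − 17 = 31 left.
31 days into August 1907 → August 31, 1907.

August 31, 1907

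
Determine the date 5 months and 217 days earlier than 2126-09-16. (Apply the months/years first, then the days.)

Going back 5 months and 217 days from September 16, 2126: first the month/year part, then the days.
month 9 − 5 = 4 → April 2126.
Day 16 is valid in April, giving April 16, 2126.
Now subtract 217 days from April 16, 2126.
Going back 16 days from April 16, 2126 reaches the end of the previous month; 217 − 16 = 201 left.
March 2126 has 31 days: 201 − 31 = 170 left.
February 2126 has 28 days (2126 is not a leap year): 170 − 28 = 142 left.
January 2126 has 31 days: 142 − 31 = 111 left.
December 2125 has 31 days: 111 − 31 = 80 left.
November 2125 has 30 days: 80 − 30 = 50 left.
October 2125 has 31 days: 50 − 31 = 19 left.
September 2125 has 30 days; 30 − 19 = 11 → September 11, 2125.

September 11, 2125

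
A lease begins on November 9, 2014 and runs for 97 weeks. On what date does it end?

September 18, 2016

Counting forward 97 weeks = 679 days from November 9, 2014.
November has 30 days, so 30 − 9 = 21 days remain after November 9, 2014; 679 − 21 = 658 left.
December 2014 has 31 days: 658 − 31 = 627 left.
January 2015 has 31 days: 627 − 31 = 596 left.
February 2015 has 28 days (2015 is not a leap year): 596 − 28 = 568 left.
March 2015 has 31 days: 568 − 31 = 537 left.
April 2015 has 30 days: 537 − 30 = 507 left.
May 2015 has 31 days: 507 − 31 = 476 left.
June 2015 has 30 days: 476 − 30 = 446 left.
July 2015 has 31 days: 446 − 31 = 415 left.
August 2015 has 31 days: 415 − 31 = 384 left.
September 2015 has 30 days: 384 − 30 = 354 left.
October 2015 has 31 days: 354 − 31 = 323 left.
November 2015 has 30 days: 323 − 30 = 293 left.
December 2015 has 31 days: 293 − 31 = 262 left.
January 2016 has 31 days: 262 − 31 = 231 left.
February 2016 has 29 days (2016 is a leap year): 231 − 29 = 202 left.
March 2016 has 31 days: 202 − 31 = 171 left.
April 2016 has 30 days: 171 − 30 = 141 left.
May 2016 has 31 days: 141 − 31 = 110 left.
June 2016 has 30 days: 110 − 30 = 80 left.
July 2016 has 31 days: 80 − 31 = 49 left.
August 2016 has 31 days: 49 − 31 = 18 left.
18 days into September 2016 → September 18, 2016.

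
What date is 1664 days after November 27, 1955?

June 17, 1960

Advancing 1664 days from November 27, 1955.
November has 30 days, so 30 − 27 = 3 days remain after November 27, 1955; 1664 − 3 = 1661 left.
December 1955 has 31 days: 1661 − 31 = 1630 left.
January 1956 has 31 days: 1630 − 31 = 1599 left.
February 1956 has 29 days (1956 is a leap year): 1599 − 29 = 1570 left.
March 1956 has 31 days: 1570 − 31 = 1539 left.
April 1956 has 30 days: 1539 − 30 = 1509 left.
May 1956 has 31 days: 1509 − 31 = 1478 left.
June 1956 has 30 days: 1478 − 30 = 1448 left.
July 1956 has 31 days: 1448 − 31 = 1417 left.
August 1956 has 31 days: 1417 − 31 = 1386 left.
September 1956 has 30 days: 1386 − 30 = 1356 left.
October 1956 has 31 days: 1356 − 31 = 1325 left.
November 1956 has 30 days: 1325 − 30 = 1295 left.
December 1956 has 31 days: 1295 − 31 = 1264 left.
January 1957 has 31 days: 1264 − 31 = 1233 left.
February 1957 has 28 days (1957 is not a leap year): 1233 − 28 = 1205 left.
March 1957 has 31 days: 1205 − 31 = 1174 left.
April 1957 has 30 days: 1174 − 30 = 1144 left.
May 1957 has 31 days: 1144 − 31 = 1113 left.
June 1957 has 30 days: 1113 − 30 = 1083 left.
July 1957 has 31 days: 1083 − 31 = 1052 left.
August 1957 has 31 days: 1052 − 31 = 1021 left.
September 1957 has 30 days: 1021 − 30 = 991 left.
October 1957 has 31 days: 991 − 31 = 960 left.
November 1957 has 30 days: 960 − 30 = 930 left.
December 1957 has 31 days: 930 − 31 = 899 left.
January 1958 has 31 days: 899 − 31 = 868 left.
February 1958 has 28 days (1958 is not a leap year): 868 − 28 = 840 left.
March 1958 has 31 days: 840 − 31 = 809 left.
April 1958 has 30 days: 809 − 30 = 779 left.
May 1958 has 31 days: 779 − 31 = 748 left.
June 1958 has 30 days: 748 − 30 = 718 left.
July 1958 has 31 days: 718 − 31 = 687 left.
August 1958 has 31 days: 687 − 31 = 656 left.
September 1958 has 30 days: 656 − 30 = 626 left.
October 1958 has 31 days: 626 − 31 = 595 left.
November 1958 has 30 days: 595 − 30 = 565 left.
December 1958 has 31 days: 565 − 31 = 534 left.
January 1959 has 31 days: 534 − 31 = 503 left.
February 1959 has 28 days (1959 is not a leap year): 503 − 28 = 475 left.
March 1959 has 31 days: 475 − 31 = 444 left.
April 1959 has 30 days: 444 − 30 = 414 left.
May 1959 has 31 days: 414 − 31 = 383 left.
June 1959 has 30 days: 383 − 30 = 353 left.
July 1959 has 31 days: 353 − 31 = 322 left.
August 1959 has 31 days: 322 − 31 = 291 left.
September 1959 has 30 days: 291 − 30 = 261 left.
October 1959 has 31 days: 261 − 31 = 230 left.
November 1959 has 30 days: 230 − 30 = 200 left.
December 1959 has 31 days: 200 − 31 = 169 left.
January 1960 has 31 days: 169 − 31 = 138 left.
February 1960 has 29 days (1960 is a leap year): 138 − 29 = 109 left.
March 1960 has 31 days: 109 − 31 = 78 left.
April 1960 has 30 days: 78 − 30 = 48 left.
May 1960 has 31 days: 48 − 31 = 17 left.
17 days into June 1960 → June 17, 1960.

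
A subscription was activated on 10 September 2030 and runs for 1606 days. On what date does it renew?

Adding 1606 days from September 10, 2030.
September has 30 days, so 30 − 10 = 20 days remain after September 10, 2030; 1606 − 20 = 1586 left.
October 2030 has 31 days: 1586 − 31 = 1555 left.
November 2030 has 30 days: 1555 − 30 = 1525 left.
December 2030 has 31 days: 1525 − 31 = 1494 left.
January 2031 has 31 days: 1494 − 31 = 1463 left.
February 2031 has 28 days (2031 is not a leap year): 1463 − 28 = 1435 left.
March 2031 has 31 days: 1435 − 31 = 1404 left.
April 2031 has 30 days: 1404 − 30 = 1374 left.
May 2031 has 31 days: 1374 − 31 = 1343 left.
June 2031 has 30 days: 1343 − 30 = 1313 left.
July 2031 has 31 days: 1313 − 31 = 1282 left.
August 2031 has 31 days: 1282 − 31 = 1251 left.
September 2031 has 30 days: 1251 − 30 = 1221 left.
October 2031 has 31 days: 1221 − 31 = 1190 left.
November 2031 has 30 days: 1190 − 30 = 1160 left.
December 2031 has 31 days: 1160 − 31 = 1129 left.
January 2032 has 31 days: 1129 − 31 = 1098 left.
February 2032 has 29 days (2032 is a leap year): 1098 − 29 = 1069 left.
March 2032 has 31 days: 1069 − 31 = 1038 left.
April 2032 has 30 days: 1038 − 30 = 1008 left.
May 2032 has 31 days: 1008 − 31 = 977 left.
June 2032 has 30 days: 977 − 30 = 947 left.
July 2032 has 31 days: 947 − 31 = 916 left.
August 2032 has 31 days: 916 − 31 = 885 left.
September 2032 has 30 days: 885 − 30 = 855 left.
October 2032 has 31 days: 855 − 31 = 824 left.
November 2032 has 30 days: 824 − 30 = 794 left.
December 2032 has 31 days: 794 − 31 = 763 left.
January 2033 has 31 days: 763 − 31 = 732 left.
February 2033 has 28 days (2033 is not a leap year): 732 − 28 = 704 left.
March 2033 has 31 days: 704 − 31 = 673 left.
April 2033 has 30 days: 673 − 30 = 643 left.
May 2033 has 31 days: 643 − 31 = 612 left.
June 2033 has 30 days: 612 − 30 = 582 left.
July 2033 has 31 days: 582 − 31 = 551 left.
August 2033 has 31 days: 551 − 31 = 520 left.
September 2033 has 30 days: 520 − 30 = 490 left.
October 2033 has 31 days: 490 − 31 = 459 left.
November 2033 has 30 days: 459 − 30 = 429 left.
December 2033 has 31 days: 429 − 31 = 398 left.
January 2034 has 31 days: 398 − 31 = 367 left.
February 2034 has 28 days (2034 is not a leap year): 367 − 28 = 339 left.
March 2034 has 31 days: 339 − 31 = 308 left.
April 2034 has 30 days: 308 − 30 = 278 left.
May 2034 has 31 days: 278 − 31 = 247 left.
June 2034 has 30 days: 247 − 30 = 217 left.
July 2034 has 31 days: 217 − 31 = 186 left.
August 2034 has 31 days: 186 − 31 = 155 left.
September 2034 has 30 days: 155 − 30 = 125 left.
October 2034 has 31 days: 125 − 31 = 94 left.
November 2034 has 30 days: 94 − 30 = 64 left.
December 2034 has 31 days: 64 − 31 = 33 left.
January 2035 has 31 days: 33 − 31 = 2 left.
2 days into February 2035 → February 2, 2035.

February 2, 2035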